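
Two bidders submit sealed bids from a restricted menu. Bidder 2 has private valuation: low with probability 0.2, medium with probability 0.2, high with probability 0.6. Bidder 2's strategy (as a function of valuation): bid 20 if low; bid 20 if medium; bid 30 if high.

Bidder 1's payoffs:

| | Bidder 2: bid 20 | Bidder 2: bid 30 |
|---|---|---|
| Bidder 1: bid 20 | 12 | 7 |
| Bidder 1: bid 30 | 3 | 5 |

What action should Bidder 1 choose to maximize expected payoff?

bid 20

Compute Bidder 1's expected payoff for each action, taking the expectation over Bidder 2's type.
E[bid 20] = 0.2·(12) + 0.2·(12) + 0.6·(7) = 9
E[bid 30] = 0.2·(3) + 0.2·(3) + 0.6·(5) = 4.2
Best response: bid 20 (9 is the largest).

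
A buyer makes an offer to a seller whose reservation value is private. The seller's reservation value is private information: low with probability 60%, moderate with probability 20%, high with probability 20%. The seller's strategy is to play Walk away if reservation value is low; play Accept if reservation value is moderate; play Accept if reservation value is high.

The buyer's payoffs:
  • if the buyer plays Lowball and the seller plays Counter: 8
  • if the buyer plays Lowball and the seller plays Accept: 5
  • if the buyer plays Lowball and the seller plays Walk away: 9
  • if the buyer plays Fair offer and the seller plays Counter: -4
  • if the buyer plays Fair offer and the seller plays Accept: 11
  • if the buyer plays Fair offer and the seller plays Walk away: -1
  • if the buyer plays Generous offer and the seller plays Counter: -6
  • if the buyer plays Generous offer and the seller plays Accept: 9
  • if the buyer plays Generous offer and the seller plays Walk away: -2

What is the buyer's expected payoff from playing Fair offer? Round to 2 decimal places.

E[Fair offer] = 0.6·(-1) + 0.2·11 + 0.2·11 = (-0.6) + 2.2 + 2.2 = 3.8

3.80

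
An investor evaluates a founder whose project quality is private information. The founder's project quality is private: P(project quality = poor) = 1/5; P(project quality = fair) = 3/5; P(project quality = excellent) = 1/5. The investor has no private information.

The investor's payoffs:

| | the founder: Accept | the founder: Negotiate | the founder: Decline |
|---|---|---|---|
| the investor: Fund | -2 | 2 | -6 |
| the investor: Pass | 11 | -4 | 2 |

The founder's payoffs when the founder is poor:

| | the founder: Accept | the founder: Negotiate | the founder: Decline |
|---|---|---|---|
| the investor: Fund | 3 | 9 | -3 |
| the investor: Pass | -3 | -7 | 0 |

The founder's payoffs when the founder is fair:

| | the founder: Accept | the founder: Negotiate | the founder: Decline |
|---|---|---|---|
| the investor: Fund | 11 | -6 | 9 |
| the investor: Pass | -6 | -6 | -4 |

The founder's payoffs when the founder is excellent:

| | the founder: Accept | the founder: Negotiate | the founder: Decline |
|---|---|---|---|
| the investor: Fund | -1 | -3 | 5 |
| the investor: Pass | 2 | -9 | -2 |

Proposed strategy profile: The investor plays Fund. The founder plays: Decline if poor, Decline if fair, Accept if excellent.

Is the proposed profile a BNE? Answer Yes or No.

A profile is a BNE iff every type of every player is best-responding given beliefs about the other side.
The investor plays Fund: E[Fund] = 1/5·(-6) + 3/5·(-6) + 1/5·(-2) = -26/5; E[Pass] = 19/5. Not best-responding. ✗
The founder (project quality poor), facing Fund: Accept gives 3, Negotiate gives 9, Decline gives -3. Proposed Decline is not best — profitable deviation exists. ✗
The founder (project quality fair), facing Fund: Accept gives 11, Negotiate gives -6, Decline gives 9. Proposed Decline is not best — profitable deviation exists. ✗
The founder (project quality excellent), facing Fund: Accept gives -1, Negotiate gives -3, Decline gives 5. Proposed Accept is not best — profitable deviation exists. ✗

No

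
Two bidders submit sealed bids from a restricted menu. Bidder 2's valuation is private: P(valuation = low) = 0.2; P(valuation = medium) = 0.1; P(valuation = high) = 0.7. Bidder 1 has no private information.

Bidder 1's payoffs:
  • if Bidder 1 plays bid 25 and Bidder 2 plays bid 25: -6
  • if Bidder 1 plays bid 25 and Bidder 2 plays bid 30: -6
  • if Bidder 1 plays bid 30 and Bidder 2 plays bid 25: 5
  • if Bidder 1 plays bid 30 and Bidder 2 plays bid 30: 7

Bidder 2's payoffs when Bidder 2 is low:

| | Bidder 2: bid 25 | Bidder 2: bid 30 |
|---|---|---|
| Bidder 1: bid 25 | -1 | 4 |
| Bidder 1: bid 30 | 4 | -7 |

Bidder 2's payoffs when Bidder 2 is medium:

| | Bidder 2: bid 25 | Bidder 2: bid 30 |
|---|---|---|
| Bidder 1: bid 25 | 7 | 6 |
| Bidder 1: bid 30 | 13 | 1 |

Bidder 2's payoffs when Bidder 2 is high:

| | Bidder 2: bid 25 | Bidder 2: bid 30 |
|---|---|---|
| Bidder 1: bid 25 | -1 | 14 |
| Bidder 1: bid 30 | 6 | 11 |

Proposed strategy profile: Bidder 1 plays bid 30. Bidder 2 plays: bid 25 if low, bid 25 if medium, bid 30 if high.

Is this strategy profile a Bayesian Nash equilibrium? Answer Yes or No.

Yes

Bidder 1 plays bid 30: E[bid 30] = 0.2·(5) + 0.1·(5) + 0.7·(7) = 6.4; E[bid 25] = -6. Best-responding. ✓
Bidder 2 (valuation low), facing bid 30: bid 25 gives 4, bid 30 gives -7. Proposed bid 25 is best. ✓
Bidder 2 (valuation medium), facing bid 30: bid 25 gives 13, bid 30 gives 1. Proposed bid 25 is best. ✓
Bidder 2 (valuation high), facing bid 30: bid 25 gives 6, bid 30 gives 11. Proposed bid 30 is best. ✓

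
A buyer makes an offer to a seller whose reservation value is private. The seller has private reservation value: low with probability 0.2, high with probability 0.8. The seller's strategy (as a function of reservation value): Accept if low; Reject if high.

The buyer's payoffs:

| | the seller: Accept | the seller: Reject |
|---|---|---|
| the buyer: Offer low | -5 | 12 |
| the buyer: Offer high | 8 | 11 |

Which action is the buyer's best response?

Offer high

Compute the buyer's expected payoff for each action, taking the expectation over the seller's type.
E[Offer low] = 0.2·(-5) + 0.8·(12) = 8.6
E[Offer high] = 0.2·(8) + 0.8·(11) = 10.4
Best response: Offer high (10.4 is the largest).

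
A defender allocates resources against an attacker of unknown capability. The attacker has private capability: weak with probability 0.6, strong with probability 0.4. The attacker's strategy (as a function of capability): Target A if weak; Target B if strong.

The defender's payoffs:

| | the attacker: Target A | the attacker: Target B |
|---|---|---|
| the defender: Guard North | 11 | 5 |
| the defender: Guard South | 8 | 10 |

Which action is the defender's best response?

E[Guard North] = 0.6·(11) + 0.4·(5) = 8.6
E[Guard South] = 0.6·(8) + 0.4·(10) = 8.8
Best response: Guard South (8.8 is the largest).

Guard South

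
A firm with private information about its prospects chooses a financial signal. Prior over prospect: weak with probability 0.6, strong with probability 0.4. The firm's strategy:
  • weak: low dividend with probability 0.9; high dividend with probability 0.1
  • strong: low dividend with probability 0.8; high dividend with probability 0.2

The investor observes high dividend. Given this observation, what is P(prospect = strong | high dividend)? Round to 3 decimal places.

0.571

P(high dividend) = 0.6·0.1 + 0.4·0.2 = 0.14
P(strong | high dividend) = (0.4·0.2) / 0.14 = 0.08 / 0.14 = 0.571429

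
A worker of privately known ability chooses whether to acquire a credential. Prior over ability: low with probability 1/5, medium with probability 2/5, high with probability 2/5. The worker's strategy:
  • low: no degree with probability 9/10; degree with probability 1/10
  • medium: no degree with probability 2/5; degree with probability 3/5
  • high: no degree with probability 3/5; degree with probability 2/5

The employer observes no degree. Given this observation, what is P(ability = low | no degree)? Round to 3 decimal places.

0.310

Apply Bayes' rule using the sender's strategy as the likelihood.
P(no degree) = (1/5)·(9/10) + (2/5)·(2/5) + (2/5)·(3/5) = 29/50
P(low | no degree) = ((1/5)·(9/10)) / (29/50) = (9/50) / (29/50) = 9/29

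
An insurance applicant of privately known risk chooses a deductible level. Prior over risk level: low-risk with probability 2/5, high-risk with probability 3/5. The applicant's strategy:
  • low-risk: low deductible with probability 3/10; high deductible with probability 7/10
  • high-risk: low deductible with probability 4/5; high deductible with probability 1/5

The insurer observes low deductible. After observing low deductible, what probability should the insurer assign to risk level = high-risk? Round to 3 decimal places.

0.800

Apply Bayes' rule using the sender's strategy as the likelihood.
P(low deductible) = (2/5)·(3/10) + (3/5)·(4/5) = 3/5
P(high-risk | low deductible) = ((3/5)·(4/5)) / (3/5) = (12/25) / (3/5) = 4/5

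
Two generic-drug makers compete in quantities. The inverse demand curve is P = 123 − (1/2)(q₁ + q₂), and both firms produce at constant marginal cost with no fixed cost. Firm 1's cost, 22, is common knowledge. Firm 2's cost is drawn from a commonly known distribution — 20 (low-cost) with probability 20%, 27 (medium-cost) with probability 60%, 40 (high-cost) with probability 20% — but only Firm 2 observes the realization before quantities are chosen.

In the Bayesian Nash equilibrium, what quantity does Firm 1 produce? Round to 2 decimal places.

71.47

Type-c best response for Firm 2: q₂(c) = (123 − c) − q₁/2.
Firm 1 maximizes expected profit; its first-order condition is 123 − q₁ − (1/2)E[q₂] − 22 = 0.
Substituting E[q₂] and solving: E[c₂] = 28.2, so q₁ = (123 − 2·22 + 28.2)/(3/2) = 71.4667.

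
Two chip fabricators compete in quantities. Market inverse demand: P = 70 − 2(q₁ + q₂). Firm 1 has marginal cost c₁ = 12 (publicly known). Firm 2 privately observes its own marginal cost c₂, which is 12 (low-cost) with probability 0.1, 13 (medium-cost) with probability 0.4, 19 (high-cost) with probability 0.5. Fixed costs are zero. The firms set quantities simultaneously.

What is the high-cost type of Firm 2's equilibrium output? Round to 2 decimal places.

7.59

Firm 2 with cost c maximizes (70 − 2(q₁+q₂) − c)·q₂, giving q₂(c) = (70 − c − 2q₁)/4.
E[c₂] = 0.1·12 + 0.4·13 + 0.5·19 = 15.9
Firm 1's FOC against E[q₂] yields q₁ = (70 − 2·12 + E[c₂])/6 = (70 − 24 + 15.9)/6 = 10.3167.
q₂(high-cost) = (70 − 19 − 2·10.3167)/4 = 7.59167.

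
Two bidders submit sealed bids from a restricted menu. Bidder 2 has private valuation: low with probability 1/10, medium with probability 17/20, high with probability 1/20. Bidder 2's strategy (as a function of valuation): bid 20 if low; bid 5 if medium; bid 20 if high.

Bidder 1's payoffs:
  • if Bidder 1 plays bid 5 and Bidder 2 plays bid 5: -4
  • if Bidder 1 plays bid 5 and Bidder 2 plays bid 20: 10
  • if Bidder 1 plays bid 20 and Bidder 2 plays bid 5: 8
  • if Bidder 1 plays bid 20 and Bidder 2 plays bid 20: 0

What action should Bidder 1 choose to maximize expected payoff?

Compute Bidder 1's expected payoff for each action, taking the expectation over Bidder 2's type.
E[bid 5] = 1/10·(10) + 17/20·(-4) + 1/20·(10) = -19/10
E[bid 20] = 1/10·(0) + 17/20·(8) + 1/20·(0) = 34/5
Best response: bid 20 (34/5 is the largest).

bid 20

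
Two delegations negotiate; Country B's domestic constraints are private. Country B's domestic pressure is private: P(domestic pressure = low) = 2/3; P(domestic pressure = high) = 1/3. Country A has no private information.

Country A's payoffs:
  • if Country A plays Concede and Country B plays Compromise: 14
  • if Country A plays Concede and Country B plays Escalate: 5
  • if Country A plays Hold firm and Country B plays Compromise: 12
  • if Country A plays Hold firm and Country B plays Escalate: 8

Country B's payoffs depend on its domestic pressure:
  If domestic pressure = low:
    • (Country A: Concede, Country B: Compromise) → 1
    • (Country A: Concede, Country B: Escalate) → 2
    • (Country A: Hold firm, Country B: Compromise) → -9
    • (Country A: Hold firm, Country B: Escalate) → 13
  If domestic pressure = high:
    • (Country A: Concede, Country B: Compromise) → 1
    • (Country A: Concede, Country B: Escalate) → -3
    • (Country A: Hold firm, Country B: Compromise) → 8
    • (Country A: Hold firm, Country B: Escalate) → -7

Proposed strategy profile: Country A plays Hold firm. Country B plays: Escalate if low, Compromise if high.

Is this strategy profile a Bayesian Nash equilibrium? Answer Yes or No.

A profile is a BNE iff every type of every player is best-responding given beliefs about the other side.
Country A plays Hold firm: E[Hold firm] = 2/3·(8) + 1/3·(12) = 28/3; E[Concede] = 8. Best-responding. ✓
Country B (domestic pressure low), facing Hold firm: Compromise gives -9, Escalate gives 13. Proposed Escalate is best. ✓
Country B (domestic pressure high), facing Hold firm: Compromise gives 8, Escalate gives -7. Proposed Compromise is best. ✓

Yes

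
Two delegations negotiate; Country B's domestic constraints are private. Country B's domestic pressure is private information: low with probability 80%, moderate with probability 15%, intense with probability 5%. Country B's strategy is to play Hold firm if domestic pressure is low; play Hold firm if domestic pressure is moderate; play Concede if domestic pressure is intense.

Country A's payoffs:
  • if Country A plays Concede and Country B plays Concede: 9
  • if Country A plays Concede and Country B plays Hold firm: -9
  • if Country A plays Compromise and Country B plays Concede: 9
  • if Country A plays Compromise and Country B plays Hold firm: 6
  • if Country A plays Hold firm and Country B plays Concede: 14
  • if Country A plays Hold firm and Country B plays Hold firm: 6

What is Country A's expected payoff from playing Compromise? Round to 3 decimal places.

E[Compromise] = 0.8·6 + 0.15·6 + 0.05·9 = 4.8 + 0.9 + 0.45 = 6.15

6.150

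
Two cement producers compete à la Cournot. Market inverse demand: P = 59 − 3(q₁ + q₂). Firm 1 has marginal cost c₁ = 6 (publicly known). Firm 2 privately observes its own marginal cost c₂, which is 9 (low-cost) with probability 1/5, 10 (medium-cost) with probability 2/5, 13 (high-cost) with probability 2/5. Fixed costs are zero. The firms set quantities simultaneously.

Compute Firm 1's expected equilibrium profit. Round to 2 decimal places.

124.59

Type-c best response for Firm 2: q₂(c) = (59 − c)/6 − q₁/2.
Firm 1 maximizes expected profit; its first-order condition is 59 − 6q₁ − 3E[q₂] − 6 = 0.
Substituting E[q₂] and solving: E[c₂] = 11, so q₁ = (59 − 2·6 + 11)/9 = 6.44444.
E[P] = 59 − 3·(q₁ + E[q₂]) = 25.3333; Firm 1's expected profit = (E[P] − 6)·q₁ = (25.3333 − 6)·6.44444 = 124.593.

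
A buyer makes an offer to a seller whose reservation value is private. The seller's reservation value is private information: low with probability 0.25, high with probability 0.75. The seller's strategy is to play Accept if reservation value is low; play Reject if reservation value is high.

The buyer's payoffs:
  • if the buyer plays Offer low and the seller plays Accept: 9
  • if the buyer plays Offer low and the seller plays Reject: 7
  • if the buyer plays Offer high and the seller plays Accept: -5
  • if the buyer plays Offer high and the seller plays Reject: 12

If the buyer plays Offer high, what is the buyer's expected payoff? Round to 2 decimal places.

E[Offer high] = 0.25·(-5) + 0.75·12 = (-1.25) + 9 = 7.75

7.75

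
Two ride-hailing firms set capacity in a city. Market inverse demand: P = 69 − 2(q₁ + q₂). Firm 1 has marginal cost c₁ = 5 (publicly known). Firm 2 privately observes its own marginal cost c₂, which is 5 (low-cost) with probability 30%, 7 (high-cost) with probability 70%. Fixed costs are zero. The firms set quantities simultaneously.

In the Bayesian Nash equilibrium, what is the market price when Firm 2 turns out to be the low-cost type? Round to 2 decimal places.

Type-c best response for Firm 2: q₂(c) = (69 − c)/4 − q₁/2.
Firm 1 maximizes expected profit; its first-order condition is 69 − 4q₁ − 2E[q₂] − 5 = 0.
Substituting E[q₂] and solving: E[c₂] = 6.4, so q₁ = (69 − 2·5 + 6.4)/6 = 10.9.
q₂(low-cost) = 10.55, so P = 69 − 2·(10.9 + 10.55) = 26.1.

26.10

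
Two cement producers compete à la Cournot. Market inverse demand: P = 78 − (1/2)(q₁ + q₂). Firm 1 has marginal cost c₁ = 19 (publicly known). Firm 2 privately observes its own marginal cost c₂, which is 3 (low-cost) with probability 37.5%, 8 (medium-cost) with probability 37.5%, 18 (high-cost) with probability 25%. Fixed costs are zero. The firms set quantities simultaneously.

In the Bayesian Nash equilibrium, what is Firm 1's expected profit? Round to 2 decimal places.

Type-c best response for Firm 2: q₂(c) = (78 − c) − q₁/2.
Firm 1 maximizes expected profit; its first-order condition is 78 − q₁ − (1/2)E[q₂] − 19 = 0.
Substituting E[q₂] and solving: E[c₂] = 8.625, so q₁ = (78 − 2·19 + 8.625)/(3/2) = 32.4167.
E[P] = 78 − (1/2)·(q₁ + E[q₂]) = 35.2083; Firm 1's expected profit = (E[P] − 19)·q₁ = (35.2083 − 19)·32.4167 = 525.42.

525.42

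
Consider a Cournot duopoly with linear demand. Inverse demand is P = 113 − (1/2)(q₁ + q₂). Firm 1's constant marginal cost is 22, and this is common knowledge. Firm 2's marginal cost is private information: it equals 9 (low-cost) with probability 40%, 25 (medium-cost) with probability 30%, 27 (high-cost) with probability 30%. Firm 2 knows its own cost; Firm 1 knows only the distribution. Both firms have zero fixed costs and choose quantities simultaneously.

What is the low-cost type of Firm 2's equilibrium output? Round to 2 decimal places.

Type-c best response for Firm 2: q₂(c) = (113 − c) − q₁/2.
Firm 1 maximizes expected profit; its first-order condition is 113 − q₁ − (1/2)E[q₂] − 22 = 0.
Substituting E[q₂] and solving: E[c₂] = 19.2, so q₁ = (113 − 2·22 + 19.2)/(3/2) = 58.8.
q₂(low-cost) = (113 − 9 − (1/2)·58.8) = 74.6.

74.60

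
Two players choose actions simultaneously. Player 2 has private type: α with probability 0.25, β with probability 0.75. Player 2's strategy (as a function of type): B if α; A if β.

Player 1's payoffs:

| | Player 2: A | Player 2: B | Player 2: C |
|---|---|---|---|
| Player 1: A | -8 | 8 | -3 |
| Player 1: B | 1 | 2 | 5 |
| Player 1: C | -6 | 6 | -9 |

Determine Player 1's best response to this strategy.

B

Compute Player 1's expected payoff for each action, taking the expectation over Player 2's type.
E[A] = 0.25·(8) + 0.75·(-8) = -4
E[B] = 0.25·(2) + 0.75·(1) = 1.25
E[C] = 0.25·(6) + 0.75·(-6) = -3
Best response: B (1.25 is the largest).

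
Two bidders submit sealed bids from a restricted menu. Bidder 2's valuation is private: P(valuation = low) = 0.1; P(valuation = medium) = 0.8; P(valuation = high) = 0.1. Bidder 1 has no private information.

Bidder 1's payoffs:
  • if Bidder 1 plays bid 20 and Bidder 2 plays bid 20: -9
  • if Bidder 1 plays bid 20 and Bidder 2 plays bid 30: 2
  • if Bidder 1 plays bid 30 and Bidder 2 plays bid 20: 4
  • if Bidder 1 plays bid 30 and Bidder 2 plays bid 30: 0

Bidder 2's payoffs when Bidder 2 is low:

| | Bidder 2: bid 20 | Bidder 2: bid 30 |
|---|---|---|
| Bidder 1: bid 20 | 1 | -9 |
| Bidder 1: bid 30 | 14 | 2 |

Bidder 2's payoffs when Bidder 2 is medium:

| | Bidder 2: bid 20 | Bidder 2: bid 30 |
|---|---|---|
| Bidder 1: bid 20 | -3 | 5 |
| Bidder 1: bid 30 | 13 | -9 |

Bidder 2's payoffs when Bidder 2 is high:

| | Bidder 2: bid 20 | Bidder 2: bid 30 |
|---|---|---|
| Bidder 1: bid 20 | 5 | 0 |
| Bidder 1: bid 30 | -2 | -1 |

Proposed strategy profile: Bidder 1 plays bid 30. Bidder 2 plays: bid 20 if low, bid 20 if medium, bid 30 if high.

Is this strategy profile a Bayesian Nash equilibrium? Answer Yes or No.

Yes

Bidder 1 plays bid 30: E[bid 30] = 0.1·(4) + 0.8·(4) + 0.1·(0) = 3.6; E[bid 20] = -7.9. Best-responding. ✓
Bidder 2 (valuation low), facing bid 30: bid 20 gives 14, bid 30 gives 2. Proposed bid 20 is best. ✓
Bidder 2 (valuation medium), facing bid 30: bid 20 gives 13, bid 30 gives -9. Proposed bid 20 is best. ✓
Bidder 2 (valuation high), facing bid 30: bid 20 gives -2, bid 30 gives -1. Proposed bid 30 is best. ✓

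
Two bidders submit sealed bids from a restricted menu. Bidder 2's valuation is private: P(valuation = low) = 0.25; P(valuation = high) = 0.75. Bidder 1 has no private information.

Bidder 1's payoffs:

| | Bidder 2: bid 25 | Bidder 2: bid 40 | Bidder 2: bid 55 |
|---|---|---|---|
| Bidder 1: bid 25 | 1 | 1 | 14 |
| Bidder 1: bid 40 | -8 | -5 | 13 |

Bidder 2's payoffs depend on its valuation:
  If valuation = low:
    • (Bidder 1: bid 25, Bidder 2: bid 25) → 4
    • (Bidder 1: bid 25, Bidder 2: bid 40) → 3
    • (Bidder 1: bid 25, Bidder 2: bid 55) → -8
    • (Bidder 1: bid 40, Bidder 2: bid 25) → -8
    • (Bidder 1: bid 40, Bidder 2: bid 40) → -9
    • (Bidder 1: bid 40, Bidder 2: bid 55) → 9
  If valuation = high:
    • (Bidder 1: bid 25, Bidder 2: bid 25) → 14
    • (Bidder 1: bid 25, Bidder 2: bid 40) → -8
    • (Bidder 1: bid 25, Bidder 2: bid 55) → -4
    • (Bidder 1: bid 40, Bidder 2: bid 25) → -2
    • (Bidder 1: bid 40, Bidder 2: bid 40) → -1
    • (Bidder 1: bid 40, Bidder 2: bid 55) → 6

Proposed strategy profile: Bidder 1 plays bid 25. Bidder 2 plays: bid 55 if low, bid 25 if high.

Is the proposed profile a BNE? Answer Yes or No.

No

A profile is a BNE iff every type of every player is best-responding given beliefs about the other side.
Bidder 1 plays bid 25: E[bid 25] = 0.25·(14) + 0.75·(1) = 4.25; E[bid 40] = -2.75. Best-responding. ✓
Bidder 2 (valuation low), facing bid 25: bid 25 gives 4, bid 40 gives 3, bid 55 gives -8. Proposed bid 55 is not best — profitable deviation exists. ✗
Bidder 2 (valuation high), facing bid 25: bid 25 gives 14, bid 40 gives -8, bid 55 gives -4. Proposed bid 25 is best. ✓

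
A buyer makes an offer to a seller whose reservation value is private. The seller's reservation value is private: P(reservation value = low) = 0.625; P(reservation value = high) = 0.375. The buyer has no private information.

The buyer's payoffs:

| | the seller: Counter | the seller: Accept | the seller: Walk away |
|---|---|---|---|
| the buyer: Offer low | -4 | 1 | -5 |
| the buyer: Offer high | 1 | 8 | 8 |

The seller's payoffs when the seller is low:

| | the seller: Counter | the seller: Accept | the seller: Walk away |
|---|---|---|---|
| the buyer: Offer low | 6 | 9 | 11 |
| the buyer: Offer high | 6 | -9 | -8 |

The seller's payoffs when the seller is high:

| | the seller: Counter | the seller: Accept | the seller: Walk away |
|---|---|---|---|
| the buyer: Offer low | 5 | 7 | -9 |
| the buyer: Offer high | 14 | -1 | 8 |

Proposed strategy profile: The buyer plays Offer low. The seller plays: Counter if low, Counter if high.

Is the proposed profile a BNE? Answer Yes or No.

No

The buyer plays Offer low: E[Offer low] = 0.625·(-4) + 0.375·(-4) = -4; E[Offer high] = 1. Not best-responding. ✗
The seller (reservation value low), facing Offer low: Counter gives 6, Accept gives 9, Walk away gives 11. Proposed Counter is not best — profitable deviation exists. ✗
The seller (reservation value high), facing Offer low: Counter gives 5, Accept gives 7, Walk away gives -9. Proposed Counter is not best — profitable deviation exists. ✗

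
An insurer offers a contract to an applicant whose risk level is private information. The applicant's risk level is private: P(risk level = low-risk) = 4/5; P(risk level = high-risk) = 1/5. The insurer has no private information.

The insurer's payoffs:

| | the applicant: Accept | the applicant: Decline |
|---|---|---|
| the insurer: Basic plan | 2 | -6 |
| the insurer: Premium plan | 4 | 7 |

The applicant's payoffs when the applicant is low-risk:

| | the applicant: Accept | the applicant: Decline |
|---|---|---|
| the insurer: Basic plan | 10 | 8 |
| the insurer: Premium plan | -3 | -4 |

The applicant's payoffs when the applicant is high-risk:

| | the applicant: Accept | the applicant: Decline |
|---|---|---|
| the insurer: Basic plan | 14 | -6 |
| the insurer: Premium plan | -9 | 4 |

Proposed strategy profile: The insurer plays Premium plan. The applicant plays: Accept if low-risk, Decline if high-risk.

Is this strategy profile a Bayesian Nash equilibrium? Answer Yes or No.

Yes

The insurer plays Premium plan: E[Premium plan] = 4/5·(4) + 1/5·(7) = 23/5; E[Basic plan] = 2/5. Best-responding. ✓
The applicant (risk level low-risk), facing Premium plan: Accept gives -3, Decline gives -4. Proposed Accept is best. ✓
The applicant (risk level high-risk), facing Premium plan: Accept gives -9, Decline gives 4. Proposed Decline is best. ✓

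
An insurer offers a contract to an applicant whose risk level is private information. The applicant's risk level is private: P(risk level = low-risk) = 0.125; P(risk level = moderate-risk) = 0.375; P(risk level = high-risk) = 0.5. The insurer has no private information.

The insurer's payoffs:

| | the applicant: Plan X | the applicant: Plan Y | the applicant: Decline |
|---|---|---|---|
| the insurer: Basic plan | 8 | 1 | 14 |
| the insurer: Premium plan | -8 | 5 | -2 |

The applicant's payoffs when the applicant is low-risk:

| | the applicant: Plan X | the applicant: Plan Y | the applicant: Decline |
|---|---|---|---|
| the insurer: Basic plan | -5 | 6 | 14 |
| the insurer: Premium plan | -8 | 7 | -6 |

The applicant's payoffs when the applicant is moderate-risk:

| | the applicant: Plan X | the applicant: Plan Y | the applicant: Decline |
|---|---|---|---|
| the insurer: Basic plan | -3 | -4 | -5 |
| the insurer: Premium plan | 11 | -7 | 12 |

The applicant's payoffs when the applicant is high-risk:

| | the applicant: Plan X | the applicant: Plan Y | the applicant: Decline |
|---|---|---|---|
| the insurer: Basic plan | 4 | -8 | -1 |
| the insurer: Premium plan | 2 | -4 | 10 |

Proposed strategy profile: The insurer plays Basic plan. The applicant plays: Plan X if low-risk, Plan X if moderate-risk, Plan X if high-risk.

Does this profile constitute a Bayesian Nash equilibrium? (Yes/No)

The insurer plays Basic plan: E[Basic plan] = 0.125·(8) + 0.375·(8) + 0.5·(8) = 8; E[Premium plan] = -8. Best-responding. ✓
The applicant (risk level low-risk), facing Basic plan: Plan X gives -5, Plan Y gives 6, Decline gives 14. Proposed Plan X is not best — profitable deviation exists. ✗
The applicant (risk level moderate-risk), facing Basic plan: Plan X gives -3, Plan Y gives -4, Decline gives -5. Proposed Plan X is best. ✓
The applicant (risk level high-risk), facing Basic plan: Plan X gives 4, Plan Y gives -8, Decline gives -1. Proposed Plan X is best. ✓

No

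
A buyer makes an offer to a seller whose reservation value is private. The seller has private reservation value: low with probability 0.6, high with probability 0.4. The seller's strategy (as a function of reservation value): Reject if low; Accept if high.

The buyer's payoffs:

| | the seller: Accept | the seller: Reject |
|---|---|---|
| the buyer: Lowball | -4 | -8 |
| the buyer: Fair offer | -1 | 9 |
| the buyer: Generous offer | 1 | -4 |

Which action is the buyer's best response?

E[Lowball] = 0.6·(-8) + 0.4·(-4) = -6.4
E[Fair offer] = 0.6·(9) + 0.4·(-1) = 5
E[Generous offer] = 0.6·(-4) + 0.4·(1) = -2
Best response: Fair offer (5 is the largest).

Fair offer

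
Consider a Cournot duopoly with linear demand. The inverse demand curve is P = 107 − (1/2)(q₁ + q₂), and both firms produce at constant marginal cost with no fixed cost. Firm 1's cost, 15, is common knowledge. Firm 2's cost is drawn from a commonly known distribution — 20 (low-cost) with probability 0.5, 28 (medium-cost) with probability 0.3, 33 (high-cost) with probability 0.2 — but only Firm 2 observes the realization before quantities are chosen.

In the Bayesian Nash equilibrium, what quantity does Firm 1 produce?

Each type of Firm 2 best-responds to q₁; Firm 1 best-responds to the expected q₂ over Firm 2's types.
Firm 2 with cost c maximizes (107 − (1/2)(q₁+q₂) − c)·q₂, giving q₂(c) = (107 − c − (1/2)q₁).
E[c₂] = 0.5·20 + 0.3·28 + 0.2·33 = 25
Firm 1's FOC against E[q₂] yields q₁ = (107 − 2·15 + E[c₂])/(3/2) = (107 − 30 + 25)/(3/2) = 68.

68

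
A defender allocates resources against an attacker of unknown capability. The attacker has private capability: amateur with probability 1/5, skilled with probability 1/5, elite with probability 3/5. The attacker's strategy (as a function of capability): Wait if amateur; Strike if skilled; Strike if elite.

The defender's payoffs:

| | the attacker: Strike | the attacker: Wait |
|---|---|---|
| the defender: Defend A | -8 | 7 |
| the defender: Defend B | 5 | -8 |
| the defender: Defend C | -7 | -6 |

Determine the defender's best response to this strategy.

Defend B

E[Defend A] = 1/5·(7) + 1/5·(-8) + 3/5·(-8) = -5
E[Defend B] = 1/5·(-8) + 1/5·(5) + 3/5·(5) = 12/5
E[Defend C] = 1/5·(-6) + 1/5·(-7) + 3/5·(-7) = -34/5
Best response: Defend B (12/5 is the largest).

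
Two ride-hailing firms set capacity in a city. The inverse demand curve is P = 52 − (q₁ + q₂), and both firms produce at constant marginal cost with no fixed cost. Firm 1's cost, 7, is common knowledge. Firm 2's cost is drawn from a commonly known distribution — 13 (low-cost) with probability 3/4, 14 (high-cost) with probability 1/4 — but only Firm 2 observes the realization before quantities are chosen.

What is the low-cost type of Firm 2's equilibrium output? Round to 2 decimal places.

10.96

Type-c best response for Firm 2: q₂(c) = (52 − c)/2 − q₁/2.
Firm 1 maximizes expected profit; its first-order condition is 52 − 2q₁ − E[q₂] − 7 = 0.
Substituting E[q₂] and solving: E[c₂] = 13.25, so q₁ = (52 − 2·7 + 13.25)/3 = 17.0833.
q₂(low-cost) = (52 − 13 − 17.0833)/2 = 10.9583.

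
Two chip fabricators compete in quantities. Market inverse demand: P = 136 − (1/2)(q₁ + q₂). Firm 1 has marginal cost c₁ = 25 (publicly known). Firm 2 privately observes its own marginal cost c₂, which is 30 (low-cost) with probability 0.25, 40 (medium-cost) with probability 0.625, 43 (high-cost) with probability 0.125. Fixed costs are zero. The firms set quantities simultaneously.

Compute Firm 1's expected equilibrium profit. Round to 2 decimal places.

Each type of Firm 2 best-responds to q₁; Firm 1 best-responds to the expected q₂ over Firm 2's types.
Firm 2 with cost c maximizes (136 − (1/2)(q₁+q₂) − c)·q₂, giving q₂(c) = (136 − c − (1/2)q₁).
E[c₂] = 0.25·30 + 0.625·40 + 0.125·43 = 37.875
Firm 1's FOC against E[q₂] yields q₁ = (136 − 2·25 + E[c₂])/(3/2) = (136 − 50 + 37.875)/(3/2) = 82.5833.
E[P] = 136 − (1/2)·(q₁ + E[q₂]) = 66.2917; Firm 1's expected profit = (E[P] − 25)·q₁ = (66.2917 − 25)·82.5833 = 3410.

3410.00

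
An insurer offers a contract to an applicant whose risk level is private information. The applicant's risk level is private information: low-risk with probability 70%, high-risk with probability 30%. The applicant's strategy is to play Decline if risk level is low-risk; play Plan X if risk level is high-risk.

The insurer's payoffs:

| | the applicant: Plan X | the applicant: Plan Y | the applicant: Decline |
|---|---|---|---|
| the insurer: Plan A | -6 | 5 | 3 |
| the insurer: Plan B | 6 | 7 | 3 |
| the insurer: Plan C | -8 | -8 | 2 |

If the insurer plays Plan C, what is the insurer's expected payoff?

-1

E[Plan C] = 0.7·2 + 0.3·(-8) = 1.4 + (-2.4) = -1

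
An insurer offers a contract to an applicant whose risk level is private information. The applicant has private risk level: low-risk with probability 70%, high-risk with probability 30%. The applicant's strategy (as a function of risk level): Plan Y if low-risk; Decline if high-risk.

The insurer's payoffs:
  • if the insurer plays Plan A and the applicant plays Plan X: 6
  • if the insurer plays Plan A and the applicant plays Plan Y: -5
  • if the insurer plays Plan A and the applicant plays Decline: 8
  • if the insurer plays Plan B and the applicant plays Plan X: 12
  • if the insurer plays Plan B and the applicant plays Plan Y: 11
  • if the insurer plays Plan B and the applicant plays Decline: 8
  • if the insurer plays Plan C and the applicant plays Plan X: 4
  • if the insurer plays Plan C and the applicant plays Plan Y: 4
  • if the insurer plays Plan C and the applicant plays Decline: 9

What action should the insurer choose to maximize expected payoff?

Compute the insurer's expected payoff for each action, taking the expectation over the applicant's type.
E[Plan A] = 0.7·(-5) + 0.3·(8) = -1.1
E[Plan B] = 0.7·(11) + 0.3·(8) = 10.1
E[Plan C] = 0.7·(4) + 0.3·(9) = 5.5
Best response: Plan B (10.1 is the largest).

Plan B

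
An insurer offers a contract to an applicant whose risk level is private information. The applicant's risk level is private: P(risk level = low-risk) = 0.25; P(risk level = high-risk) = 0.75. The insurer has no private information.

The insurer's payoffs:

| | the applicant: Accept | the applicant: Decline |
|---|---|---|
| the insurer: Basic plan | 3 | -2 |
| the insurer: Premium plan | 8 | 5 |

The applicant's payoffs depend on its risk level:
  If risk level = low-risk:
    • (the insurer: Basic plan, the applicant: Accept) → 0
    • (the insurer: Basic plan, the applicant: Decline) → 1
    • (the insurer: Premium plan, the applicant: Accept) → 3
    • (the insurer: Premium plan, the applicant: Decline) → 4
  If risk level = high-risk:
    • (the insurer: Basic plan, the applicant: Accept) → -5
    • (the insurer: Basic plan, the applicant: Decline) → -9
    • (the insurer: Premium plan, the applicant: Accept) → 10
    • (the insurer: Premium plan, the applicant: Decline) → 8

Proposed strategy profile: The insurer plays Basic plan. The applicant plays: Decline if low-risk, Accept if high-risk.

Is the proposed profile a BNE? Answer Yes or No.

No

A profile is a BNE iff every type of every player is best-responding given beliefs about the other side.
The insurer plays Basic plan: E[Basic plan] = 0.25·(-2) + 0.75·(3) = 1.75; E[Premium plan] = 7.25. Not best-responding. ✗
The applicant (risk level low-risk), facing Basic plan: Accept gives 0, Decline gives 1. Proposed Decline is best. ✓
The applicant (risk level high-risk), facing Basic plan: Accept gives -5, Decline gives -9. Proposed Accept is best. ✓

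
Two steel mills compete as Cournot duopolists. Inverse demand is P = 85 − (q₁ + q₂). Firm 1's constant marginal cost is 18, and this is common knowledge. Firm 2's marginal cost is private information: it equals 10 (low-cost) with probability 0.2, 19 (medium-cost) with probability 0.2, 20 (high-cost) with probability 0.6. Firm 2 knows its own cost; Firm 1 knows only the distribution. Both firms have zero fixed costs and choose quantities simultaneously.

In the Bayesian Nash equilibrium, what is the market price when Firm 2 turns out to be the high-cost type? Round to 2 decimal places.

41.37

Firm 2 with cost c maximizes (85 − (q₁+q₂) − c)·q₂, giving q₂(c) = (85 − c − q₁)/2.
E[c₂] = 0.2·10 + 0.2·19 + 0.6·20 = 17.8
Firm 1's FOC against E[q₂] yields q₁ = (85 − 2·18 + E[c₂])/3 = (85 − 36 + 17.8)/3 = 22.2667.
q₂(high-cost) = 21.3667, so P = 85 − (22.2667 + 21.3667) = 41.3667.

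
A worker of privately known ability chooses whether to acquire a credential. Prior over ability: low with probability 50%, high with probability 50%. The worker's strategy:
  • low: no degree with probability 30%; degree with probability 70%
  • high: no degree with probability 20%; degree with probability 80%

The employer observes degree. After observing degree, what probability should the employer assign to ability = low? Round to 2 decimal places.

P(degree) = 0.5·0.7 + 0.5·0.8 = 0.75
P(low | degree) = (0.5·0.7) / 0.75 = 0.35 / 0.75 = 0.466667

0.47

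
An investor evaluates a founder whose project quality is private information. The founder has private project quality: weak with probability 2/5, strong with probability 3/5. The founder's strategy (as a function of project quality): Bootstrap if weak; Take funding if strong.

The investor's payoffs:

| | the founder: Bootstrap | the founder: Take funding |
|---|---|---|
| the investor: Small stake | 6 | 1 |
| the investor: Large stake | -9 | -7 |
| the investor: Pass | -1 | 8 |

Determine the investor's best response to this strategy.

E[Small stake] = 2/5·(6) + 3/5·(1) = 3
E[Large stake] = 2/5·(-9) + 3/5·(-7) = -39/5
E[Pass] = 2/5·(-1) + 3/5·(8) = 22/5
Best response: Pass (22/5 is the largest).

Pass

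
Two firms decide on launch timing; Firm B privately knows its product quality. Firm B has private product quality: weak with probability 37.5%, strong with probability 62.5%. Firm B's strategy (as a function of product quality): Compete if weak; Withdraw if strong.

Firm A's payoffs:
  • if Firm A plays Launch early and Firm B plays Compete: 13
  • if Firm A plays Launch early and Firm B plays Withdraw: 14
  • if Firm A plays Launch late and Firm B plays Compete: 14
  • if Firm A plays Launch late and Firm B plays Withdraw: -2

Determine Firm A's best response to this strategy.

E[Launch early] = 0.375·(13) + 0.625·(14) = 13.625
E[Launch late] = 0.375·(14) + 0.625·(-2) = 4
Best response: Launch early (13.625 is the largest).

Launch early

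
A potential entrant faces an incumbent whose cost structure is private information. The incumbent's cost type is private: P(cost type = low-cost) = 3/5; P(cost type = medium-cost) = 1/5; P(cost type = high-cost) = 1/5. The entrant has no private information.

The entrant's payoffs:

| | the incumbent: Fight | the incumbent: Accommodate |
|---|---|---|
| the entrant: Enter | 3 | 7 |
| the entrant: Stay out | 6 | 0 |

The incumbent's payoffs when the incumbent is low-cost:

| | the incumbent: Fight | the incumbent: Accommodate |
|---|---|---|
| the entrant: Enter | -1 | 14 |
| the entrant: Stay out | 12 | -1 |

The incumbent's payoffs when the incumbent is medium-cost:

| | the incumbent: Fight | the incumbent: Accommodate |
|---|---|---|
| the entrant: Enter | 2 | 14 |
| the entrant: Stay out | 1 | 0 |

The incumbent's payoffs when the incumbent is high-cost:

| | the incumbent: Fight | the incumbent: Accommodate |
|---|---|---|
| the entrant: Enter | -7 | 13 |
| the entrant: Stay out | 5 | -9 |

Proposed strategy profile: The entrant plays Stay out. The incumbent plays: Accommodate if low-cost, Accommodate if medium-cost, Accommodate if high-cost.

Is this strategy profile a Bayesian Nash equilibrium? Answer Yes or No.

The entrant plays Stay out: E[Stay out] = 3/5·(0) + 1/5·(0) + 1/5·(0) = 0; E[Enter] = 7. Not best-responding. ✗
The incumbent (cost type low-cost), facing Stay out: Fight gives 12, Accommodate gives -1. Proposed Accommodate is not best — profitable deviation exists. ✗
The incumbent (cost type medium-cost), facing Stay out: Fight gives 1, Accommodate gives 0. Proposed Accommodate is not best — profitable deviation exists. ✗
The incumbent (cost type high-cost), facing Stay out: Fight gives 5, Accommodate gives -9. Proposed Accommodate is not best — profitable deviation exists. ✗

No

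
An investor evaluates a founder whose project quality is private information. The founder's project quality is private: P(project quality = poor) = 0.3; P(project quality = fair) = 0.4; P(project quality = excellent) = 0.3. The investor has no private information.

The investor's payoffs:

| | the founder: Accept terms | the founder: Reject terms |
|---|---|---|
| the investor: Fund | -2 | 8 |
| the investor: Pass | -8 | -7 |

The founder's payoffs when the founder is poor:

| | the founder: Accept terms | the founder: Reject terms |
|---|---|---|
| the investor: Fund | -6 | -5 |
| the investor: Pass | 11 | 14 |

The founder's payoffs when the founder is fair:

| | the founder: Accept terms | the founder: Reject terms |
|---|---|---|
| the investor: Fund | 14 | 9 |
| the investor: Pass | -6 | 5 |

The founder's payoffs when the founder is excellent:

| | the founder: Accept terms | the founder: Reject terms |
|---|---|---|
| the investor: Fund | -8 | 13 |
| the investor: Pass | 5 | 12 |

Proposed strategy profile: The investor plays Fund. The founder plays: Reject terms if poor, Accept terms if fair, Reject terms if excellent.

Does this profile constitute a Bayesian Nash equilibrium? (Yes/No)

Yes

The investor plays Fund: E[Fund] = 0.3·(8) + 0.4·(-2) + 0.3·(8) = 4; E[Pass] = -7.4. Best-responding. ✓
The founder (project quality poor), facing Fund: Accept terms gives -6, Reject terms gives -5. Proposed Reject terms is best. ✓
The founder (project quality fair), facing Fund: Accept terms gives 14, Reject terms gives 9. Proposed Accept terms is best. ✓
The founder (project quality excellent), facing Fund: Accept terms gives -8, Reject terms gives 13. Proposed Reject terms is best. ✓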